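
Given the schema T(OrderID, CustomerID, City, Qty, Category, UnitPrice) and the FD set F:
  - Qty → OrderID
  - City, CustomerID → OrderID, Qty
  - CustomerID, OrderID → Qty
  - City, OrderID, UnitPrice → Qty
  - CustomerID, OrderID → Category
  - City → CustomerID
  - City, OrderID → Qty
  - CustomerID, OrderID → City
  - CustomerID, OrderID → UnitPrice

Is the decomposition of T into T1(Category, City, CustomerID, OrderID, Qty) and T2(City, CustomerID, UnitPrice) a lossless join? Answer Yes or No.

T1 ∩ T2 = {City, CustomerID}; its closure under F is {Category, City, CustomerID, OrderID, Qty, UnitPrice}.
Since T1 ⊆ {Category, City, CustomerID, OrderID, Qty, UnitPrice}, the intersection is a superkey of T1; the decomposition is lossless.

Yes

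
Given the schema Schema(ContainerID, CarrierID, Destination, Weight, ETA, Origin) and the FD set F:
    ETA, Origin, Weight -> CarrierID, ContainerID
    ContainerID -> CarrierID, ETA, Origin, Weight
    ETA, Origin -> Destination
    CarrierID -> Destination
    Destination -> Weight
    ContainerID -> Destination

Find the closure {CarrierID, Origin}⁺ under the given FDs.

Start with {CarrierID, Origin}.
CarrierID -> Destination applies; add {Destination} → now {CarrierID, Destination, Origin}.
Destination -> Weight applies; add {Weight} → now {CarrierID, Destination, Origin, Weight}.
No further FD applies.

{CarrierID, Destination, Origin, Weight}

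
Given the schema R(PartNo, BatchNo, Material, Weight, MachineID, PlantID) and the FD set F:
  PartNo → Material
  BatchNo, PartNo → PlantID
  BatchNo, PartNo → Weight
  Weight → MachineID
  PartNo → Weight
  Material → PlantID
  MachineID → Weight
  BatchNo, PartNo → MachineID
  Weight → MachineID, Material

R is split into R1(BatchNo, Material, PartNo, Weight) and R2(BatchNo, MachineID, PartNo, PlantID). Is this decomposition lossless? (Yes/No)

R1 ∩ R2 = {BatchNo, PartNo}; its closure under F is {BatchNo, MachineID, Material, PartNo, PlantID, Weight}.
R1 is contained in that closure, so R1 ∩ R2 → R1 holds and the join is lossless.

Yes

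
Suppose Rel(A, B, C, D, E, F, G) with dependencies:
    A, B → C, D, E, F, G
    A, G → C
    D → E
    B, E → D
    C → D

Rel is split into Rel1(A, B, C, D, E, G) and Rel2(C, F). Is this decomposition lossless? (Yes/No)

No

Rel1 ∩ Rel2 = {C}; its closure under F is {C, D, E}.
Rel1 ⊄ {C, D, E} and Rel2 ⊄ {C, D, E}, so the split is lossy.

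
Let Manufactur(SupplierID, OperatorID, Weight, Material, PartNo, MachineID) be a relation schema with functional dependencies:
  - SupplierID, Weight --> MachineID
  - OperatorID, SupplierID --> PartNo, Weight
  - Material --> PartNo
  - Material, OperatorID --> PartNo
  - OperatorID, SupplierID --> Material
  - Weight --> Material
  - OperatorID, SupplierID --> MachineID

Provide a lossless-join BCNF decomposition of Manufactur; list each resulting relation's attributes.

Candidate key of the original relation: {OperatorID, SupplierID}.
In {MachineID, Material, OperatorID, PartNo, SupplierID, Weight}, {SupplierID, Weight} is not a superkey ({SupplierID, Weight}⁺ restricted to this set is {MachineID, Material, PartNo, SupplierID, Weight}), so split on SupplierID, Weight --> MachineID, Material, PartNo into {MachineID, Material, PartNo, SupplierID, Weight} and {OperatorID, SupplierID, Weight}.
In {MachineID, Material, PartNo, SupplierID, Weight}, {Material} is not a superkey ({Material}⁺ restricted to this set is {Material, PartNo}), so split on Material --> PartNo into {Material, PartNo} and {MachineID, Material, SupplierID, Weight}.
{Material, PartNo} is in BCNF.
In {MachineID, Material, SupplierID, Weight}, {Weight} is not a superkey ({Weight}⁺ restricted to this set is {Material, Weight}), so split on Weight --> Material into {Material, Weight} and {MachineID, SupplierID, Weight}.
{Material, Weight} is in BCNF.
{MachineID, SupplierID, Weight} is in BCNF.
{OperatorID, SupplierID, Weight} is in BCNF.

{MachineID, SupplierID, Weight}; {Material, PartNo}; {Material, Weight}; {OperatorID, SupplierID, Weight}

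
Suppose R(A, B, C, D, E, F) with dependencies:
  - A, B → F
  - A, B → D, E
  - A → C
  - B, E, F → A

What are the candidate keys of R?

{A, B}, {B, E, F}

{B} never appears on the right of any FD, so every key must include it.
Closure of {A, B} is {A, B, C, D, E, F}, the whole schema; {A, B} is a candidate key.
Closure of {B, E, F} is {A, B, C, D, E, F}, the whole schema; {B, E, F} is a candidate key.
Any other superkey properly contains one of these, so there are no further candidate keys.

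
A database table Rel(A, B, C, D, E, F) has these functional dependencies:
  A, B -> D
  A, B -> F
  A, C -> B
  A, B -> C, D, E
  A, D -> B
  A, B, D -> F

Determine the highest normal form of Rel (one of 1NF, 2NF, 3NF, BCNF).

BCNF

Candidate keys: {A, B}, {A, C}, {A, D}. Prime attributes: {A, B, C, D}.
The left-hand side of every FD is a superkey, so BCNF is satisfied.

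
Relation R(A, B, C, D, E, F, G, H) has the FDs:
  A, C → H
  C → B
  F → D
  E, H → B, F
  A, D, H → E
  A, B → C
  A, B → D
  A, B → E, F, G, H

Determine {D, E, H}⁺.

Start with {D, E, H}.
E, H → B, F applies; add {B, F} → now {B, D, E, F, H}.
No further FD applies.

{B, D, E, F, H}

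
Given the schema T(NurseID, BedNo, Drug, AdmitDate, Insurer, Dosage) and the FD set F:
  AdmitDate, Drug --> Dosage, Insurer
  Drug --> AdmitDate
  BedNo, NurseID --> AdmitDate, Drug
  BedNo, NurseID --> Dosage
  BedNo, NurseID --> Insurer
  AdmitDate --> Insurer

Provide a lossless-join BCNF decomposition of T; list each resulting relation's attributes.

{AdmitDate, Dosage, Drug}; {AdmitDate, Insurer}; {BedNo, Drug, NurseID}

Candidate key of the original relation: {BedNo, NurseID}.
{AdmitDate, BedNo, Dosage, Drug, Insurer, NurseID}: {AdmitDate, Drug} determines {AdmitDate, Dosage, Drug, Insurer} here but is not a superkey — split on AdmitDate, Drug --> Dosage, Insurer, giving {AdmitDate, Dosage, Drug, Insurer} and {AdmitDate, BedNo, Drug, NurseID}.
{AdmitDate, Dosage, Drug, Insurer}: {AdmitDate} determines {AdmitDate, Insurer} here but is not a superkey — split on AdmitDate --> Insurer, giving {AdmitDate, Insurer} and {AdmitDate, Dosage, Drug}.
{AdmitDate, Insurer} has no BCNF violation.
{AdmitDate, Dosage, Drug} has no BCNF violation.
{AdmitDate, BedNo, Drug, NurseID}: {Drug} determines {AdmitDate, Drug} here but is not a superkey — split on Drug --> AdmitDate, giving {AdmitDate, Drug} and {BedNo, Drug, NurseID}.
{AdmitDate, Drug} has no BCNF violation.
{BedNo, Drug, NurseID} has no BCNF violation.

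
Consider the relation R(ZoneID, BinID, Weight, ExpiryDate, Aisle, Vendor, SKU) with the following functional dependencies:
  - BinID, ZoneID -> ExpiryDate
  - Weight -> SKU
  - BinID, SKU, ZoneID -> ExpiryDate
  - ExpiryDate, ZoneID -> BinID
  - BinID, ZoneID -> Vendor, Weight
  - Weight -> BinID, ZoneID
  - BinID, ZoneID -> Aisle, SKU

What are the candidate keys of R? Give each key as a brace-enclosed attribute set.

{BinID, ZoneID}, {ExpiryDate, ZoneID}, {Weight}

{Weight}⁺ = {Aisle, BinID, ExpiryDate, SKU, Vendor, Weight, ZoneID} — all of the relation — so {Weight} is a candidate key.
{BinID, ZoneID}⁺ = {Aisle, BinID, ExpiryDate, SKU, Vendor, Weight, ZoneID} — all of the relation — so {BinID, ZoneID} is a candidate key.
{ExpiryDate, ZoneID}⁺ = {Aisle, BinID, ExpiryDate, SKU, Vendor, Weight, ZoneID} — all of the relation — so {ExpiryDate, ZoneID} is a candidate key.
No proper subset of any of these is a key, and no other minimal superkey exists.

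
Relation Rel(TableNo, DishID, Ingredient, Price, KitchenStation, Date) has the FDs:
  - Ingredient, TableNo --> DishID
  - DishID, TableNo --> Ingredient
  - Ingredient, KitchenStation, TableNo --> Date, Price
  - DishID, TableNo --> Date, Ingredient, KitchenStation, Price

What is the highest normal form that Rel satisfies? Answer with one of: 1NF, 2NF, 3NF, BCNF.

Candidate keys: {DishID, TableNo}, {Ingredient, TableNo}. Prime attributes: {DishID, Ingredient, TableNo}.
The left-hand side of every FD is a superkey, so BCNF is satisfied.

BCNF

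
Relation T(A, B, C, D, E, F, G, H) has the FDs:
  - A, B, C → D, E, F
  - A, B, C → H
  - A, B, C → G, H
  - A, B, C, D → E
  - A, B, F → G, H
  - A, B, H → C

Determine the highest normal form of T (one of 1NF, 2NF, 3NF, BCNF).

Candidate keys: {A, B, C}, {A, B, F}, {A, B, H}. Prime attributes: {A, B, C, F, H}.
Every FD has a superkey on the left, so the relation is in BCNF.

BCNF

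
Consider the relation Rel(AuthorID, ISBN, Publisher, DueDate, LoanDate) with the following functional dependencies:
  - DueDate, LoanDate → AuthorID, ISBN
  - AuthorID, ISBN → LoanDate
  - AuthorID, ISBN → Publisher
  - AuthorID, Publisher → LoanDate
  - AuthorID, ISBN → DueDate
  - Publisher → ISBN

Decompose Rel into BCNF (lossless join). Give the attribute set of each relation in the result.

Candidate keys of the original relation: {AuthorID, ISBN}, {AuthorID, Publisher}, {DueDate, LoanDate}.
{AuthorID, DueDate, ISBN, LoanDate, Publisher}: {Publisher} determines {ISBN, Publisher} here but is not a superkey — split on Publisher → ISBN, giving {ISBN, Publisher} and {AuthorID, DueDate, LoanDate, Publisher}.
{ISBN, Publisher}: every determinant is a superkey — BCNF.
{AuthorID, DueDate, LoanDate, Publisher}: every determinant is a superkey — BCNF.

{AuthorID, DueDate, LoanDate, Publisher}; {ISBN, Publisher}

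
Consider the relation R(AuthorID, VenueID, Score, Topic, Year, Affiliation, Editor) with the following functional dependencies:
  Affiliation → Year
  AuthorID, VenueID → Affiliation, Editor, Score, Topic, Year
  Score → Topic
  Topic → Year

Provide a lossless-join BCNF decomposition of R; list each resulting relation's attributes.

{Affiliation, AuthorID, Editor, Score, VenueID}; {Affiliation, Year}; {Score, Topic}

Candidate key of the original relation: {AuthorID, VenueID}.
Within {Affiliation, AuthorID, Editor, Score, Topic, VenueID, Year}: {Affiliation}⁺ ∩ {Affiliation, AuthorID, Editor, Score, Topic, VenueID, Year} = {Affiliation, Year}, not the whole set, so Affiliation → Year violates BCNF; decompose into {Affiliation, Year} and {Affiliation, AuthorID, Editor, Score, Topic, VenueID}.
{Affiliation, Year}: every determinant is a superkey — BCNF.
Within {Affiliation, AuthorID, Editor, Score, Topic, VenueID}: {Score}⁺ ∩ {Affiliation, AuthorID, Editor, Score, Topic, VenueID} = {Score, Topic}, not the whole set, so Score → Topic violates BCNF; decompose into {Score, Topic} and {Affiliation, AuthorID, Editor, Score, VenueID}.
{Score, Topic}: every determinant is a superkey — BCNF.
{Affiliation, AuthorID, Editor, Score, VenueID}: every determinant is a superkey — BCNF.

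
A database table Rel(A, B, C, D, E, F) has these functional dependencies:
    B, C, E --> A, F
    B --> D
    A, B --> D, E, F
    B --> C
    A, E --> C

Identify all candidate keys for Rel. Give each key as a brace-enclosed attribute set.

Attributes never on any right-hand side: {B} — every candidate key must contain it.
{A, B}⁺ = {A, B, C, D, E, F}, which is every attribute, so {A, B} is a candidate key.
{B, E}⁺ = {A, B, C, D, E, F}, which is every attribute, so {B, E} is a candidate key.
Any other superkey properly contains one of these, so there are no further candidate keys.

{A, B}, {B, E}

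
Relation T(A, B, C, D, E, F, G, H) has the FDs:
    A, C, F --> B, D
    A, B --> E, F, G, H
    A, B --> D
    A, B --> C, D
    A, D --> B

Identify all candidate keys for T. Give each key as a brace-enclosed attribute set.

{A, B}, {A, C, F}, {A, D}

{A} never appears on the right of any FD, so every key must include it.
{A, B} is a candidate key since {A, B}⁺ = {A, B, C, D, E, F, G, H} covers every attribute.
{A, D} is a candidate key since {A, D}⁺ = {A, B, C, D, E, F, G, H} covers every attribute.
{A, C, F} is a candidate key since {A, C, F}⁺ = {A, B, C, D, E, F, G, H} covers every attribute.
No proper subset of any of these is a key, and no other minimal superkey exists.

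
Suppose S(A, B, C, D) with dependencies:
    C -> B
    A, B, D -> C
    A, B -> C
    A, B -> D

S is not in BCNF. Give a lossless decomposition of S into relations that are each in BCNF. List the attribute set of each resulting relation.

{A, C, D}; {B, C}

Candidate keys of the original relation: {A, B}, {A, C}.
{A, B, C, D}: {C} determines {B, C} here but is not a superkey — split on C -> B, giving {B, C} and {A, C, D}.
{B, C}: every determinant is a superkey — BCNF.
{A, C, D}: every determinant is a superkey — BCNF.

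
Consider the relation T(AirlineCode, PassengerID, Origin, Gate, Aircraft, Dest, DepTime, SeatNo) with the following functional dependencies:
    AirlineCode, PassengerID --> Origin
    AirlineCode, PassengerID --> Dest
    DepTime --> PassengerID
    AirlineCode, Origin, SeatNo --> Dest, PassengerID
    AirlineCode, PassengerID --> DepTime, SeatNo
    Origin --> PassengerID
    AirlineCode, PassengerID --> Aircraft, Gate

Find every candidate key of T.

Attributes never on any right-hand side: {AirlineCode} — every candidate key must contain it.
{AirlineCode, DepTime}⁺ = {Aircraft, AirlineCode, DepTime, Dest, Gate, Origin, PassengerID, SeatNo}, which is every attribute, so {AirlineCode, DepTime} is a candidate key.
{AirlineCode, Origin}⁺ = {Aircraft, AirlineCode, DepTime, Dest, Gate, Origin, PassengerID, SeatNo}, which is every attribute, so {AirlineCode, Origin} is a candidate key.
{AirlineCode, PassengerID}⁺ = {Aircraft, AirlineCode, DepTime, Dest, Gate, Origin, PassengerID, SeatNo}, which is every attribute, so {AirlineCode, PassengerID} is a candidate key.
No proper subset of any of these is a key, and no other minimal superkey exists.

{AirlineCode, DepTime}, {AirlineCode, Origin}, {AirlineCode, PassengerID}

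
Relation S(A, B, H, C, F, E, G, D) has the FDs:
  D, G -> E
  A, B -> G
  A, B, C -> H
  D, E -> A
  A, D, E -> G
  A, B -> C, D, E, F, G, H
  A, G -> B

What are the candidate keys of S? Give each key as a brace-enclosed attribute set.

{A, B}⁺ = {A, B, C, D, E, F, G, H} — all of the relation — so {A, B} is a candidate key.
{A, G}⁺ = {A, B, C, D, E, F, G, H} — all of the relation — so {A, G} is a candidate key.
{D, E}⁺ = {A, B, C, D, E, F, G, H} — all of the relation — so {D, E} is a candidate key.
{D, G}⁺ = {A, B, C, D, E, F, G, H} — all of the relation — so {D, G} is a candidate key.
No proper subset of any of these is a key, and no other minimal superkey exists.

{A, B}, {A, G}, {D, E}, {D, G}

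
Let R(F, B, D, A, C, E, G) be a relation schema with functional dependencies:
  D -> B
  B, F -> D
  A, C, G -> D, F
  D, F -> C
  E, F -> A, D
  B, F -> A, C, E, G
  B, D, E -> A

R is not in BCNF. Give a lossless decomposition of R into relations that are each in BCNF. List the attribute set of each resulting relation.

{A, D, E}; {B, D}; {C, D, E, F, G}

Candidate keys of the original relation: {A, C, G}, {B, F}, {C, D, E, G}, {D, F}, {E, F}.
{A, B, C, D, E, F, G}: {D} determines {B, D} here but is not a superkey — split on D -> B, giving {B, D} and {A, C, D, E, F, G}.
{B, D} has no BCNF violation.
{A, C, D, E, F, G}: {D, E} determines {A, D, E} here but is not a superkey — split on D, E -> A, giving {A, D, E} and {C, D, E, F, G}.
{A, D, E} has no BCNF violation.
{C, D, E, F, G} has no BCNF violation.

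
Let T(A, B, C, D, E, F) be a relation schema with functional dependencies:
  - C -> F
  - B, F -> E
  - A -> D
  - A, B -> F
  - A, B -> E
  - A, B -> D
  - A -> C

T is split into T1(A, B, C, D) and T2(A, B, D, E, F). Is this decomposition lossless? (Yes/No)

Common attributes: {A, B, D}; their closure is {A, B, C, D, E, F}.
This includes all of T1, so the common attributes are a superkey of T1 — the join is lossless.

Yes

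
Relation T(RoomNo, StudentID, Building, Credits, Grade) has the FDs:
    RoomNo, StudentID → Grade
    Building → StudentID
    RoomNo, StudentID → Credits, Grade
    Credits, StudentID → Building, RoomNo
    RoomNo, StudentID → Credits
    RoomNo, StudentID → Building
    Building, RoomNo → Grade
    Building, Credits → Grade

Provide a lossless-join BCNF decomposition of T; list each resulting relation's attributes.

{Building, Credits, Grade, RoomNo}; {Building, StudentID}

Candidate keys of the original relation: {Building, Credits}, {Building, RoomNo}, {Credits, StudentID}, {RoomNo, StudentID}.
Within {Building, Credits, Grade, RoomNo, StudentID}: {Building}⁺ ∩ {Building, Credits, Grade, RoomNo, StudentID} = {Building, StudentID}, not the whole set, so Building → StudentID violates BCNF; decompose into {Building, StudentID} and {Building, Credits, Grade, RoomNo}.
{Building, StudentID}: every determinant is a superkey — BCNF.
{Building, Credits, Grade, RoomNo}: every determinant is a superkey — BCNF.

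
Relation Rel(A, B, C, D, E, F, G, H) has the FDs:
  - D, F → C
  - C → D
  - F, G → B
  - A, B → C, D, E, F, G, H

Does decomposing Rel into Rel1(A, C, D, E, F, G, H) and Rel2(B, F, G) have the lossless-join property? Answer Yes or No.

Yes

Common attributes: {F, G}; their closure is {B, F, G}.
Since Rel2 ⊆ {B, F, G}, the intersection is a superkey of Rel2; the decomposition is lossless.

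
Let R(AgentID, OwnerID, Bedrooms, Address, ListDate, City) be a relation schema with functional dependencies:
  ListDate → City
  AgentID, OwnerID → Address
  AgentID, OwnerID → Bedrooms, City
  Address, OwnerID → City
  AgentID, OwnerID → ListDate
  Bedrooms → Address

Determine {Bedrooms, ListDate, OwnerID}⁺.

Start with {Bedrooms, ListDate, OwnerID}.
ListDate → City applies; add {City} → now {Bedrooms, City, ListDate, OwnerID}.
Bedrooms → Address applies; add {Address} → now {Address, Bedrooms, City, ListDate, OwnerID}.
No further FD applies.

{Address, Bedrooms, City, ListDate, OwnerID}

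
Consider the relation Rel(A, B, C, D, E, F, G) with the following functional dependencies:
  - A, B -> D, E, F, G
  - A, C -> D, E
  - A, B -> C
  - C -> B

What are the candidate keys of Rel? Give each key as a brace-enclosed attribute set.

{A, B}, {A, C}

No FD produces {A}, so it must be in every candidate key.
{A, B}⁺ = {A, B, C, D, E, F, G}, which is every attribute, so {A, B} is a candidate key.
{A, C}⁺ = {A, B, C, D, E, F, G}, which is every attribute, so {A, C} is a candidate key.
Any other superkey properly contains one of these, so there are no further candidate keys.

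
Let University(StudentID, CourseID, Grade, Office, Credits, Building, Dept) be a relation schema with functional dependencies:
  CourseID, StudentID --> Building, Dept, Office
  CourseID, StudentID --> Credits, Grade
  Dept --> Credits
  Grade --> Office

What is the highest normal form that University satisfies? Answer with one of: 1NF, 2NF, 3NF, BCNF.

2NF

Candidate key: {CourseID, StudentID}. Prime attributes: {CourseID, StudentID}.
For Dept --> Credits we have {Dept}⁺ = {Credits, Dept}; {Dept} is not a superkey, so BCNF fails.
Dept --> Credits has non-prime {Credits} on the right and a non-superkey on the left, so 3NF fails.
No proper subset of a key has a non-prime attribute in its closure, so there is no partial dependency; 2NF holds.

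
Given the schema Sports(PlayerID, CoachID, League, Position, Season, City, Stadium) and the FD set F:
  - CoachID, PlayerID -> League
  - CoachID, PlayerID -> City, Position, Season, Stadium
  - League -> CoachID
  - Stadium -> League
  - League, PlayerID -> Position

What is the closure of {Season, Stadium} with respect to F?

{CoachID, League, Season, Stadium}

Start with {Season, Stadium}.
Stadium -> League applies; add {League} → now {League, Season, Stadium}.
League -> CoachID applies; add {CoachID} → now {CoachID, League, Season, Stadium}.
No further FD applies.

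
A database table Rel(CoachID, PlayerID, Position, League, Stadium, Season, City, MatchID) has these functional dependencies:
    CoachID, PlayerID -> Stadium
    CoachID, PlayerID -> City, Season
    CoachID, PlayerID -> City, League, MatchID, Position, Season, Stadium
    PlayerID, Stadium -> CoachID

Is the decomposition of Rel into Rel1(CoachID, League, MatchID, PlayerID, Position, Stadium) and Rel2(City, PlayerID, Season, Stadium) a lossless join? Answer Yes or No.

The shared attributes are {PlayerID, Stadium} and {PlayerID, Stadium}⁺ = {City, CoachID, League, MatchID, PlayerID, Position, Season, Stadium}.
Since Rel1 ⊆ {City, CoachID, League, MatchID, PlayerID, Position, Season, Stadium}, the intersection is a superkey of Rel1; the decomposition is lossless.

Yes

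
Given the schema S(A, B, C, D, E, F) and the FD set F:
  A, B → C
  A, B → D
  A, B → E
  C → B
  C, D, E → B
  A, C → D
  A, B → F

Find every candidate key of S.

{A, B}, {A, C}

{A} never appears on the right of any FD, so every key must include it.
{A, B}⁺ = {A, B, C, D, E, F}, which is every attribute, so {A, B} is a candidate key.
{A, C}⁺ = {A, B, C, D, E, F}, which is every attribute, so {A, C} is a candidate key.
These are minimal and exhaustive — every other superkey contains one of them.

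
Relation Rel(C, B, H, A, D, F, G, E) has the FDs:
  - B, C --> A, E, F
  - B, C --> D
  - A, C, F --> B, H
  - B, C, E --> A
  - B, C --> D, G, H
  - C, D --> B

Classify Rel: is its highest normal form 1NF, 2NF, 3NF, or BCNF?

BCNF

Candidate keys: {A, C, F}, {B, C}, {C, D}. Prime attributes: {A, B, C, D, F}.
Every FD has a superkey on the left, so the relation is in BCNF.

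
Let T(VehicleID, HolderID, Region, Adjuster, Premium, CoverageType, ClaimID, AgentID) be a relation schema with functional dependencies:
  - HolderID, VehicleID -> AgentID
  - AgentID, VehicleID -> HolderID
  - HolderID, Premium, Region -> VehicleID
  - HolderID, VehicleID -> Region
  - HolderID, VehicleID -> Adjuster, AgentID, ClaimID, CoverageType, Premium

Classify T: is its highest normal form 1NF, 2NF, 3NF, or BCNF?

BCNF

Candidate keys: {AgentID, VehicleID}, {HolderID, Premium, Region}, {HolderID, VehicleID}. Prime attributes: {AgentID, HolderID, Premium, Region, VehicleID}.
Every FD has a superkey on the left, so the relation is in BCNF.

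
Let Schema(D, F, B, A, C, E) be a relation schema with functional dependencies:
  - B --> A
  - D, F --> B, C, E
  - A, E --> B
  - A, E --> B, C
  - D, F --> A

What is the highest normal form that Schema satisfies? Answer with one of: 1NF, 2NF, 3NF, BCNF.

2NF

Candidate key: {D, F}. Prime attributes: {D, F}.
B --> A: {B}⁺ = {A, B}, which is not all of the attributes, so the left side is not a superkey — BCNF is violated.
Because {A} is non-prime and the left side of B --> A is not a superkey, the relation is not in 3NF.
No proper subset of a key has a non-prime attribute in its closure, so there is no partial dependency; 2NF holds.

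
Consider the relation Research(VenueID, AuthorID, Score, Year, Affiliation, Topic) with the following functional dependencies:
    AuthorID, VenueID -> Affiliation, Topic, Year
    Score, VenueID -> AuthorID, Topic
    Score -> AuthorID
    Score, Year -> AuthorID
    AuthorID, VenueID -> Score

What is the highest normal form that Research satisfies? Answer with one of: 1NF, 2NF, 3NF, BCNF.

3NF

Candidate keys: {AuthorID, VenueID}, {Score, VenueID}. Prime attributes: {AuthorID, Score, VenueID}.
Score -> AuthorID: {Score}⁺ = {AuthorID, Score}, which is not all of the attributes, so the left side is not a superkey — BCNF is violated.
Its right-hand attributes {AuthorID} are all prime, as are those of every other non-superkey FD — the relation is in 3NF.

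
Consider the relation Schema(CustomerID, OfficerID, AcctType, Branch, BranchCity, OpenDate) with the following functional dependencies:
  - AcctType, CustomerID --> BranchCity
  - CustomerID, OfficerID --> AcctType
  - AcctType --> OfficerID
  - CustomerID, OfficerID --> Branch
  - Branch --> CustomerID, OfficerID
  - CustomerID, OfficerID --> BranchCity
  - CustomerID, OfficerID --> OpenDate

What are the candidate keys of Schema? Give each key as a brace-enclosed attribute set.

{Branch}⁺ = {AcctType, Branch, BranchCity, CustomerID, OfficerID, OpenDate} — all of the relation — so {Branch} is a candidate key.
{AcctType, CustomerID}⁺ = {AcctType, Branch, BranchCity, CustomerID, OfficerID, OpenDate} — all of the relation — so {AcctType, CustomerID} is a candidate key.
{CustomerID, OfficerID}⁺ = {AcctType, Branch, BranchCity, CustomerID, OfficerID, OpenDate} — all of the relation — so {CustomerID, OfficerID} is a candidate key.
No proper subset of any of these is a key, and no other minimal superkey exists.

{AcctType, CustomerID}, {Branch}, {CustomerID, OfficerID}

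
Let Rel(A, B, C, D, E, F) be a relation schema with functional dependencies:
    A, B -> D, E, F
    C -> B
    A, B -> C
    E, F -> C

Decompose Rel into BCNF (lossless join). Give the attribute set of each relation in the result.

{A, D, E, F}; {B, C}; {C, E, F}

Candidate keys of the original relation: {A, B}, {A, C}, {A, E, F}.
{A, B, C, D, E, F}: {C} determines {B, C} here but is not a superkey — split on C -> B, giving {B, C} and {A, C, D, E, F}.
{B, C} is in BCNF.
{A, C, D, E, F}: {E, F} determines {C, E, F} here but is not a superkey — split on E, F -> C, giving {C, E, F} and {A, D, E, F}.
{C, E, F} is in BCNF.
{A, D, E, F} is in BCNF.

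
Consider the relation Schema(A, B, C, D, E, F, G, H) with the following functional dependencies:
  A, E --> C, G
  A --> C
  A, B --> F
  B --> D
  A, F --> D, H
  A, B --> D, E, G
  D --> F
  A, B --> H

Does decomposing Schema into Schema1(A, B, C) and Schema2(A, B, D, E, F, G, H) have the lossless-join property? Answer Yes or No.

Yes

The shared attributes are {A, B} and {A, B}⁺ = {A, B, C, D, E, F, G, H}.
Since Schema1 ⊆ {A, B, C, D, E, F, G, H}, the intersection is a superkey of Schema1; the decomposition is lossless.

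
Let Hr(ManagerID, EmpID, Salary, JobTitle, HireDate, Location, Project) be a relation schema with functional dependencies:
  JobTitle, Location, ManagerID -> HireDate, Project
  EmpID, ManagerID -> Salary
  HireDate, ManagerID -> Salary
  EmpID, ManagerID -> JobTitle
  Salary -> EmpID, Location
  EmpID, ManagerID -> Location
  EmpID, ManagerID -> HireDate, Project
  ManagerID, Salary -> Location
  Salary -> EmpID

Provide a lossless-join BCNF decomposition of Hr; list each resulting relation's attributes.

Candidate keys of the original relation: {EmpID, ManagerID}, {HireDate, ManagerID}, {JobTitle, Location, ManagerID}, {ManagerID, Salary}.
Within {EmpID, HireDate, JobTitle, Location, ManagerID, Project, Salary}: {Salary}⁺ ∩ {EmpID, HireDate, JobTitle, Location, ManagerID, Project, Salary} = {EmpID, Location, Salary}, not the whole set, so Salary -> EmpID, Location violates BCNF; decompose into {EmpID, Location, Salary} and {HireDate, JobTitle, ManagerID, Project, Salary}.
{EmpID, Location, Salary} has no BCNF violation.
{HireDate, JobTitle, ManagerID, Project, Salary} has no BCNF violation.

{EmpID, Location, Salary}; {HireDate, JobTitle, ManagerID, Project, Salary}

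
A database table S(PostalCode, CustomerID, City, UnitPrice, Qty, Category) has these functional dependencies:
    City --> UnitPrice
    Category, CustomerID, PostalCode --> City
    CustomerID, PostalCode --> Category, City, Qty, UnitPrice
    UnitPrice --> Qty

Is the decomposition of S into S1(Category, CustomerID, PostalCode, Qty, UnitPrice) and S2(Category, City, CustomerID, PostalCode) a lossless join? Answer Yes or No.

Yes

S1 ∩ S2 = {Category, CustomerID, PostalCode}; its closure under F is {Category, City, CustomerID, PostalCode, Qty, UnitPrice}.
This includes all of S1, so the common attributes are a superkey of S1 — the join is lossless.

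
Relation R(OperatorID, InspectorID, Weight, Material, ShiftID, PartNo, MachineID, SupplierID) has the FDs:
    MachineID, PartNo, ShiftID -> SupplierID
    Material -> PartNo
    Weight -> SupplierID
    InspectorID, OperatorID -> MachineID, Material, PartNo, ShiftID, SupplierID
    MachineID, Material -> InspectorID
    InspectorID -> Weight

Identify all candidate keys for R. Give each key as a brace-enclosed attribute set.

{InspectorID, OperatorID}, {MachineID, Material, OperatorID}

{OperatorID} never appears on the right of any FD, so every key must include it.
{InspectorID, OperatorID}⁺ = {InspectorID, MachineID, Material, OperatorID, PartNo, ShiftID, SupplierID, Weight} — all of the relation — so {InspectorID, OperatorID} is a candidate key.
{MachineID, Material, OperatorID}⁺ = {InspectorID, MachineID, Material, OperatorID, PartNo, ShiftID, SupplierID, Weight} — all of the relation — so {MachineID, Material, OperatorID} is a candidate key.
Any other superkey properly contains one of these, so there are no further candidate keys.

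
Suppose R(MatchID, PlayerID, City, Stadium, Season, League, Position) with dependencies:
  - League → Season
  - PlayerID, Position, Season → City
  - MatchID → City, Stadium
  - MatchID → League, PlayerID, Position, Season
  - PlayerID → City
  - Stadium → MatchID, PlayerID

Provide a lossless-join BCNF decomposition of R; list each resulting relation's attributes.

{City, PlayerID}; {League, MatchID, PlayerID, Position, Stadium}; {League, Season}

Candidate keys of the original relation: {MatchID}, {Stadium}.
In {City, League, MatchID, PlayerID, Position, Season, Stadium}, {League} is not a superkey ({League}⁺ restricted to this set is {League, Season}), so split on League → Season into {League, Season} and {City, League, MatchID, PlayerID, Position, Stadium}.
{League, Season}: every determinant is a superkey — BCNF.
In {City, League, MatchID, PlayerID, Position, Stadium}, {PlayerID} is not a superkey ({PlayerID}⁺ restricted to this set is {City, PlayerID}), so split on PlayerID → City into {City, PlayerID} and {League, MatchID, PlayerID, Position, Stadium}.
{City, PlayerID}: every determinant is a superkey — BCNF.
{League, MatchID, PlayerID, Position, Stadium}: every determinant is a superkey — BCNF.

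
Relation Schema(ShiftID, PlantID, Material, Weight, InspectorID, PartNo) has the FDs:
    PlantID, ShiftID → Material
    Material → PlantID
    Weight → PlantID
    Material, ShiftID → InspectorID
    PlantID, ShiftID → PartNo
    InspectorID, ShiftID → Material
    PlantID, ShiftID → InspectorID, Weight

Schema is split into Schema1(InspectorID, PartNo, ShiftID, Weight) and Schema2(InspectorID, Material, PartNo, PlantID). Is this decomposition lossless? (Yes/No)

Schema1 ∩ Schema2 = {InspectorID, PartNo}; its closure under F is {InspectorID, PartNo}.
Schema1 ⊄ {InspectorID, PartNo} and Schema2 ⊄ {InspectorID, PartNo}, so the split is lossy.

No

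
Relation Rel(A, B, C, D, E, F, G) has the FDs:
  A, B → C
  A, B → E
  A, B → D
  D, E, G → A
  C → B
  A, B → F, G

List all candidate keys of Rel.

{A, B}, {A, C}, {B, D, E, G}, {C, D, E, G}

{A, B} is a candidate key since {A, B}⁺ = {A, B, C, D, E, F, G} covers every attribute.
{A, C} is a candidate key since {A, C}⁺ = {A, B, C, D, E, F, G} covers every attribute.
{B, D, E, G} is a candidate key since {B, D, E, G}⁺ = {A, B, C, D, E, F, G} covers every attribute.
{C, D, E, G} is a candidate key since {C, D, E, G}⁺ = {A, B, C, D, E, F, G} covers every attribute.
Any other superkey properly contains one of these, so there are no further candidate keys.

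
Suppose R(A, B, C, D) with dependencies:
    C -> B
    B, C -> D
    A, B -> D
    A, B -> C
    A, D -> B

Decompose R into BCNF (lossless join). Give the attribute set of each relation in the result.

Candidate keys of the original relation: {A, B}, {A, C}, {A, D}.
In {A, B, C, D}, {C} is not a superkey ({C}⁺ restricted to this set is {B, C, D}), so split on C -> B, D into {B, C, D} and {A, C}.
{B, C, D} is in BCNF.
{A, C} is in BCNF.

{A, C}; {B, C, D}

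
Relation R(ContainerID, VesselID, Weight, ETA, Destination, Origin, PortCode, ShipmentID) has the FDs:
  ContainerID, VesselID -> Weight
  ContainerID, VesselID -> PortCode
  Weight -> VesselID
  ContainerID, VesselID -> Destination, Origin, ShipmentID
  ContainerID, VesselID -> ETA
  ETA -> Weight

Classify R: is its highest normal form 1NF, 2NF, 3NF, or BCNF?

Candidate keys: {ContainerID, ETA}, {ContainerID, VesselID}, {ContainerID, Weight}. Prime attributes: {ContainerID, ETA, VesselID, Weight}.
For Weight -> VesselID we have {Weight}⁺ = {VesselID, Weight}; {Weight} is not a superkey, so BCNF fails.
Its right-hand attributes {VesselID} are all prime, as are those of every other non-superkey FD — the relation is in 3NF.

3NF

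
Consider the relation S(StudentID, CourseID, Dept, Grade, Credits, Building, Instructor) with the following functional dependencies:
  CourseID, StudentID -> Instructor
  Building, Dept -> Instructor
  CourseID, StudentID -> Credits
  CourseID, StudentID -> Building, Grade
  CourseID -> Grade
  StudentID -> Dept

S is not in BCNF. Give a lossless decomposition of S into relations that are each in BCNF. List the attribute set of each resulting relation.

Candidate key of the original relation: {CourseID, StudentID}.
In {Building, CourseID, Credits, Dept, Grade, Instructor, StudentID}, {Building, Dept} is not a superkey ({Building, Dept}⁺ restricted to this set is {Building, Dept, Instructor}), so split on Building, Dept -> Instructor into {Building, Dept, Instructor} and {Building, CourseID, Credits, Dept, Grade, StudentID}.
{Building, Dept, Instructor}: every determinant is a superkey — BCNF.
In {Building, CourseID, Credits, Dept, Grade, StudentID}, {CourseID} is not a superkey ({CourseID}⁺ restricted to this set is {CourseID, Grade}), so split on CourseID -> Grade into {CourseID, Grade} and {Building, CourseID, Credits, Dept, StudentID}.
{CourseID, Grade}: every determinant is a superkey — BCNF.
In {Building, CourseID, Credits, Dept, StudentID}, {StudentID} is not a superkey ({StudentID}⁺ restricted to this set is {Dept, StudentID}), so split on StudentID -> Dept into {Dept, StudentID} and {Building, CourseID, Credits, StudentID}.
{Dept, StudentID}: every determinant is a superkey — BCNF.
{Building, CourseID, Credits, StudentID}: every determinant is a superkey — BCNF.

{Building, CourseID, Credits, StudentID}; {Building, Dept, Instructor}; {CourseID, Grade}; {Dept, StudentID}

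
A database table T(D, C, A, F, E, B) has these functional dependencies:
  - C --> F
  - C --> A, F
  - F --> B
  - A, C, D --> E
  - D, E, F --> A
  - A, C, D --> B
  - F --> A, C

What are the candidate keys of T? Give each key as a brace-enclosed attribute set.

No FD produces {D}, so it must be in every candidate key.
{C, D}⁺ = {A, B, C, D, E, F}, which is every attribute, so {C, D} is a candidate key.
{D, F}⁺ = {A, B, C, D, E, F}, which is every attribute, so {D, F} is a candidate key.
No proper subset of any of these is a key, and no other minimal superkey exists.

{C, D}, {D, F}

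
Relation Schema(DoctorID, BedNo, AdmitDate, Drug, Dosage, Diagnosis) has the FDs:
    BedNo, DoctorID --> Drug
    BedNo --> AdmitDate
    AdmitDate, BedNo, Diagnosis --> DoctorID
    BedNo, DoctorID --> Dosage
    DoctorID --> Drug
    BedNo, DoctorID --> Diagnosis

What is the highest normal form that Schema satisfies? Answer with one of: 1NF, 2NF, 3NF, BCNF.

Candidate keys: {BedNo, Diagnosis}, {BedNo, DoctorID}. Prime attributes: {BedNo, Diagnosis, DoctorID}.
BedNo --> AdmitDate breaks BCNF: {BedNo}⁺ = {AdmitDate, BedNo}, so {BedNo} is not a superkey.
Because {AdmitDate} is non-prime and the left side of BedNo --> AdmitDate is not a superkey, the relation is not in 3NF.
The proper key subset {BedNo} of {BedNo, Diagnosis} determines non-prime {AdmitDate}, so the relation is not even in 2NF.

1NF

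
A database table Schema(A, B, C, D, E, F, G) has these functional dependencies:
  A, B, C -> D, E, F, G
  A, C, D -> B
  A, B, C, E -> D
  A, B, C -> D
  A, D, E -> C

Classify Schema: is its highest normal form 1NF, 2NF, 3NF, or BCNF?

BCNF

Candidate keys: {A, B, C}, {A, C, D}, {A, D, E}. Prime attributes: {A, B, C, D, E}.
The left-hand side of every FD is a superkey, so BCNF is satisfied.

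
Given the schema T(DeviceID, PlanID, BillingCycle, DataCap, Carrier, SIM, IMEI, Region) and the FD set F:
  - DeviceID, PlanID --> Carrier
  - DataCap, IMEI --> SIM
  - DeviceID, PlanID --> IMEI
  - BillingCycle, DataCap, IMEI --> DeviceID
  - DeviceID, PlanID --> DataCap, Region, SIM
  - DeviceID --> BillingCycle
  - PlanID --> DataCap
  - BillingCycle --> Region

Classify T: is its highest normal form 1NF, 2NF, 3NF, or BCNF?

Candidate keys: {BillingCycle, IMEI, PlanID}, {DeviceID, PlanID}. Prime attributes: {BillingCycle, DeviceID, IMEI, PlanID}.
DataCap, IMEI --> SIM breaks BCNF: {DataCap, IMEI}⁺ = {DataCap, IMEI, SIM}, so {DataCap, IMEI} is not a superkey.
DataCap, IMEI --> SIM determines the non-prime attribute {SIM} from a non-superkey — 3NF is violated.
Since {DeviceID} ⊂ {DeviceID, PlanID} and {DeviceID}⁺ ⊇ {Region} with {Region} non-prime, there is a partial dependency; 2NF fails.

1NF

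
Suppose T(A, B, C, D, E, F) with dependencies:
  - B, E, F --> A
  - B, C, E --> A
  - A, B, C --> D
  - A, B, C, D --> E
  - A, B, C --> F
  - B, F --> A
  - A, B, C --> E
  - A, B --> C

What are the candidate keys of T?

Attributes never on any right-hand side: {B} — every candidate key must contain it.
{A, B} is a candidate key since {A, B}⁺ = {A, B, C, D, E, F} covers every attribute.
{B, F} is a candidate key since {B, F}⁺ = {A, B, C, D, E, F} covers every attribute.
{B, C, E} is a candidate key since {B, C, E}⁺ = {A, B, C, D, E, F} covers every attribute.
No proper subset of any of these is a key, and no other minimal superkey exists.

{A, B}, {B, C, E}, {B, F}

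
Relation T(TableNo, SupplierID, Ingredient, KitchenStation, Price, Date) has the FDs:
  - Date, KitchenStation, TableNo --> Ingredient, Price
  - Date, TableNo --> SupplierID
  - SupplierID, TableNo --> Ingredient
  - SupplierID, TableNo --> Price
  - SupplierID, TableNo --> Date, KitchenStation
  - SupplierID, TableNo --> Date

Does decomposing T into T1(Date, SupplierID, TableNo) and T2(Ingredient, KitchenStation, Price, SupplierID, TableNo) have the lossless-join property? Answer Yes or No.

Common attributes: {SupplierID, TableNo}; their closure is {Date, Ingredient, KitchenStation, Price, SupplierID, TableNo}.
This includes all of T1, so the common attributes are a superkey of T1 — the join is lossless.

Yes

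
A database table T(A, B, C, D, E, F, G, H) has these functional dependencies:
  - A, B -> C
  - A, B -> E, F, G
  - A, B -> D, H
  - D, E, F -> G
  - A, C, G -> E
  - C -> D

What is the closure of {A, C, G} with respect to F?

{A, C, D, E, G}

Start with {A, C, G}.
A, C, G -> E applies; add {E} → now {A, C, E, G}.
C -> D applies; add {D} → now {A, C, D, E, G}.
No further FD applies.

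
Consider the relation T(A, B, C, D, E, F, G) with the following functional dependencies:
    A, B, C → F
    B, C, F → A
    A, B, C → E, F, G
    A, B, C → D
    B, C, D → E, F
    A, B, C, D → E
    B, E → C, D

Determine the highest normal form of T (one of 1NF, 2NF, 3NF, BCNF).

BCNF

Candidate keys: {A, B, C}, {B, C, D}, {B, C, F}, {B, E}. Prime attributes: {A, B, C, D, E, F}.
Each dependency's left side is a superkey — BCNF holds.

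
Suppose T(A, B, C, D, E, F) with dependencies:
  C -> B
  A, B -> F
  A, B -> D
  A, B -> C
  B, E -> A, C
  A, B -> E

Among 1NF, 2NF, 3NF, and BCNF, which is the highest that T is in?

Candidate keys: {A, B}, {A, C}, {B, E}, {C, E}. Prime attributes: {A, B, C, E}.
C -> B: {C}⁺ = {B, C}, which is not all of the attributes, so the left side is not a superkey — BCNF is violated.
Its right-hand attributes {B} are all prime, as are those of every other non-superkey FD — the relation is in 3NF.

3NF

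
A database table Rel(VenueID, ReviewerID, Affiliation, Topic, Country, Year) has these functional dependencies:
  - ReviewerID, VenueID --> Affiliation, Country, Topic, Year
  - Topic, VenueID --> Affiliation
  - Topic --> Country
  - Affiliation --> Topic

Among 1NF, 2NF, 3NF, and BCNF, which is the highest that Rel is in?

Candidate key: {ReviewerID, VenueID}. Prime attributes: {ReviewerID, VenueID}.
Topic, VenueID --> Affiliation breaks BCNF: {Topic, VenueID}⁺ = {Affiliation, Country, Topic, VenueID}, so {Topic, VenueID} is not a superkey.
Because {Affiliation} is non-prime and the left side of Topic, VenueID --> Affiliation is not a superkey, the relation is not in 3NF.
Checking every proper subset of each key, none determines a non-prime attribute — 2NF is satisfied.

2NF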